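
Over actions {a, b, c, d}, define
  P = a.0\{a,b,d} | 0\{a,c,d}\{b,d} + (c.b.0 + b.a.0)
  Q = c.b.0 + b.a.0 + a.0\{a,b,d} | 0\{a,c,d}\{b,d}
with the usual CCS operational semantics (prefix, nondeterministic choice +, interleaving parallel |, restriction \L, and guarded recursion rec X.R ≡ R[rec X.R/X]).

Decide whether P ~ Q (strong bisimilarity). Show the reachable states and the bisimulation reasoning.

YES

Reachable graph of P (5 states):
  m0 = a.0\{a,b,d} | 0\{a,c,d}\{b,d} + (c.b.0 + b.a.0) has moves ··a··> m1, ··b··> m2, ··c··> m3
  m1 = 0\{a,b,d} | 0\{a,c,d}\{b,d} has moves ∅
  m2 = a.0 has moves ··a··> m4
  m3 = b.0 has moves ··b··> m4
  m4 = 0 has moves ∅
Reachable graph of Q (5 states):
  n0 = c.b.0 + b.a.0 + a.0\{a,b,d} | 0\{a,c,d}\{b,d} has moves ··a··> n1, ··b··> n2, ··c··> n3
  n1 = 0\{a,b,d} | 0\{a,c,d}\{b,d} has moves ∅
  n2 = a.0 has moves ··a··> n4
  n3 = b.0 has moves ··b··> n4
  n4 = 0 has moves ∅
Partition-refinement fixed point:
  B0 = {m0, n0}
  B1 = {m2, n2}
  B2 = {m1, m4, n1, n4}
  B3 = {m3, n3}
m0 ∈ B0, n0 ∈ B0 → same block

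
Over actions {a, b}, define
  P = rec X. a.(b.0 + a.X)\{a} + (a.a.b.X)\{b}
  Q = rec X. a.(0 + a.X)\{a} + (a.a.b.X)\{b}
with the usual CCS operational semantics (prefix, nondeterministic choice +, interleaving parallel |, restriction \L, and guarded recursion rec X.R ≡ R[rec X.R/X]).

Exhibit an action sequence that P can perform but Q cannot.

ab

LTS(P): 5 reachable states
  u0 = rec X. a.(b.0 + a.X)\{a} + (a.a.b.X)\{b} ⊢ ··a··> u1, ··a··> u2
  u1 = (a.b.(rec X. a.(b.0 + a.X)\{a} + (a.a.b.X)\{b}))\{b} ⊢ ··a··> u3
  u2 = (b.0 + a.(rec X. a.(b.0 + a.X)\{a} + (a.a.b.X)\{b}))\{a} ⊢ ··b··> u4
  u3 = (b.(rec X. a.(b.0 + a.X)\{a} + (a.a.b.X)\{b}))\{b} ⊢ stopped
  u4 = 0\{a} ⊢ stopped
LTS(Q): 4 reachable states
  v0 = rec X. a.(0 + a.X)\{a} + (a.a.b.X)\{b} ⊢ ··a··> v1, ··a··> v2
  v1 = (0 + a.(rec X. a.(0 + a.X)\{a} + (a.a.b.X)\{b}))\{a} ⊢ stopped
  v2 = (a.b.(rec X. a.(0 + a.X)\{a} + (a.a.b.X)\{b}))\{b} ⊢ ··a··> v3
  v3 = (b.(rec X. a.(0 + a.X)\{a} + (a.a.b.X)\{b}))\{b} ⊢ stopped
Run σ = ⟨ab⟩ on P: start {u0}
  [1] a ⇒ {u1, u2}
  [2] b ⇒ {u4}
  P completes σ.
Run σ = ⟨ab⟩ on Q: start {v0}
  [1] a ⇒ {v1, v2}
  [2] b ⇒ ∅  — Q cannot continue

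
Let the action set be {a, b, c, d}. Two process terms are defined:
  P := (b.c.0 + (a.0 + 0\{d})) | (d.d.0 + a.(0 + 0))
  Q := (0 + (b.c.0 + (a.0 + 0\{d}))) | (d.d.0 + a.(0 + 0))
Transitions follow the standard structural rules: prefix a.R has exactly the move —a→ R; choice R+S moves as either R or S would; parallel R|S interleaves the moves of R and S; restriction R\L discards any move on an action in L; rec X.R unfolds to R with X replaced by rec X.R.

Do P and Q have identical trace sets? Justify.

trace-equivalent

P's transition system — 12 states:
  s0 = (b.c.0 + (a.0 + 0\{d})) | (d.d.0 + a.(0 + 0)) | —a→ s1, —a→ s2, —b→ s3, —d→ s4
  s1 = (b.c.0 + (a.0 + 0\{d})) | (0 + 0) | —a→ s5, —b→ s6
  s2 = 0 | (d.d.0 + a.(0 + 0)) | —a→ s5, —d→ s7
  s3 = c.0 | (d.d.0 + a.(0 + 0)) | —a→ s6, —c→ s2, —d→ s8
  s4 = (b.c.0 + (a.0 + 0\{d})) | d.0 | —a→ s7, —b→ s8, —d→ s9
  s5 = 0 | (0 + 0) | ∅
  s6 = c.0 | (0 + 0) | —c→ s5
  s7 = 0 | d.0 | —d→ s10
  s8 = c.0 | d.0 | —c→ s7, —d→ s11
  s9 = (b.c.0 + (a.0 + 0\{d})) | 0 | —a→ s10, —b→ s11
  s10 = 0 | 0 | ∅
  s11 = c.0 | 0 | —c→ s10
Q's transition system — 12 states:
  t0 = (0 + (b.c.0 + (a.0 + 0\{d}))) | (d.d.0 + a.(0 + 0)) | —a→ t1, —a→ t2, —b→ t3, —d→ t4
  t1 = (0 + (b.c.0 + (a.0 + 0\{d}))) | (0 + 0) | —a→ t5, —b→ t6
  t2 = 0 | (d.d.0 + a.(0 + 0)) | —a→ t5, —d→ t7
  t3 = c.0 | (d.d.0 + a.(0 + 0)) | —a→ t6, —c→ t2, —d→ t8
  t4 = (0 + (b.c.0 + (a.0 + 0\{d}))) | d.0 | —a→ t7, —b→ t8, —d→ t9
  t5 = 0 | (0 + 0) | ∅
  t6 = c.0 | (0 + 0) | —c→ t5
  t7 = 0 | d.0 | —d→ t10
  t8 = c.0 | d.0 | —c→ t7, —d→ t11
  t9 = (0 + (b.c.0 + (a.0 + 0\{d}))) | 0 | —a→ t10, —b→ t11
  t10 = 0 | 0 | ∅
  t11 = c.0 | 0 | —c→ t10
Coarsest stable partition (strong bisimilarity classes):
  B0 = {s0, t0}
  B1 = {s2, t2}
  B2 = {s10, s5, t10, t5}
  B3 = {s7, t7}
  B4 = {s1, s9, t1, t9}
  B5 = {s11, s6, t11, t6}
  B6 = {s4, t4}
  B7 = {s8, t8}
  B8 = {s3, t3}
s0 ∈ B0, t0 ∈ B0 → same block
Bisimilar ⇒ trace-equivalent.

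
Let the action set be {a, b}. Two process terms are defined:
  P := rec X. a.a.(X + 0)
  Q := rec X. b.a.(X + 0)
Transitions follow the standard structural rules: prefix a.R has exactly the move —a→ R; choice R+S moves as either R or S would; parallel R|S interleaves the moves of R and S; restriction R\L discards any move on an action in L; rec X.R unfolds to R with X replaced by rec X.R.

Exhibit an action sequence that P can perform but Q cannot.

LTS(P): 3 reachable states
  u0 = rec X. a.a.(X + 0) → —a→ u1
  u1 = a.((rec X. a.a.(X + 0)) + 0) → —a→ u2
  u2 = (rec X. a.a.(X + 0)) + 0 → —a→ u1
LTS(Q): 3 reachable states
  v0 = rec X. b.a.(X + 0) → —b→ v1
  v1 = a.((rec X. b.a.(X + 0)) + 0) → —a→ v2
  v2 = (rec X. b.a.(X + 0)) + 0 → —b→ v1
Run σ = ⟨a⟩ on P: start {u0}
  after a @ step 1: {u1}
  P completes σ.
Run σ = ⟨a⟩ on Q: start {v0}
  after a @ step 1: ∅ (Q stuck)

a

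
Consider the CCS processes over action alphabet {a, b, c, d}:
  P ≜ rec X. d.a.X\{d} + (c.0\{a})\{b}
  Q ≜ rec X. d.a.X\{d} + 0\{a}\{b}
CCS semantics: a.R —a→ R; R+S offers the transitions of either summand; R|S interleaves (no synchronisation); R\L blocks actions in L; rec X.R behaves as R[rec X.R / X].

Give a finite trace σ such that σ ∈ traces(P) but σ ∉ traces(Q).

LTS(P): 5 reachable states
  p0 = rec X. d.a.X\{d} + (c.0\{a})\{b} | —c→ p1, —d→ p2
  p1 = 0\{a}\{b} | ·
  p2 = a.(rec X. d.a.X\{d} + (c.0\{a})\{b})\{d} | —a→ p3
  p3 = (rec X. d.a.X\{d} + (c.0\{a})\{b})\{d} | —c→ p4
  p4 = 0\{a}\{b}\{d} | ·
LTS(Q): 3 reachable states
  q0 = rec X. d.a.X\{d} + 0\{a}\{b} | —d→ q1
  q1 = a.(rec X. d.a.X\{d} + 0\{a}\{b})\{d} | —a→ q2
  q2 = (rec X. d.a.X\{d} + 0\{a}\{b})\{d} | ·
Trace ⟨c⟩ through P, begin at {p0}:
  after c @ step 1: {p1}
  ✓ P
Trace ⟨c⟩ through Q, begin at {q0}:
  after c @ step 1: ∅ (Q stuck)

c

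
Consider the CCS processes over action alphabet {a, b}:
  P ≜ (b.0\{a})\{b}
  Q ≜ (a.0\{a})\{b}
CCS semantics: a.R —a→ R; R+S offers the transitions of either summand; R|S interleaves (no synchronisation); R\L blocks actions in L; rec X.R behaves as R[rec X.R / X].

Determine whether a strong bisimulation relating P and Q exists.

P's transition system — 1 states:
  m0 = (b.0\{a})\{b} has moves ∅
Q's transition system — 2 states:
  n0 = (a.0\{a})\{b} has moves --a--▸ n1
  n1 = 0\{a}\{b} has moves ∅
Partition-refinement fixed point:
  B0 = {m0, n1}
  B1 = {n0}
m0 ∈ B0, n0 ∈ B1 → different blocks

P ≁ Q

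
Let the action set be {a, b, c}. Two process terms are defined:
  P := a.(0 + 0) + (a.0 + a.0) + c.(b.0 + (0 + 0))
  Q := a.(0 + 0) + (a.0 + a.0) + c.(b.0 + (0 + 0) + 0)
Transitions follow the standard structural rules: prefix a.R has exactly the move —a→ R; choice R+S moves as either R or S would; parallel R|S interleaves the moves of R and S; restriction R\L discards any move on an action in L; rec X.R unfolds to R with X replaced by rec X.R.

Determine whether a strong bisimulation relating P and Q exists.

bisimilar

P's transition system — 4 states:
  p0 = a.(0 + 0) + (a.0 + a.0) + c.(b.0 + (0 + 0)) → —a→ p1, —a→ p2, —c→ p3
  p1 = 0 → deadlocked
  p2 = 0 + 0 → deadlocked
  p3 = b.0 + (0 + 0) → —b→ p1
Q's transition system — 4 states:
  q0 = a.(0 + 0) + (a.0 + a.0) + c.(b.0 + (0 + 0) + 0) → —a→ q1, —a→ q2, —c→ q3
  q1 = 0 → deadlocked
  q2 = 0 + 0 → deadlocked
  q3 = b.0 + (0 + 0) + 0 → —b→ q1
Bisimilarity quotient blocks:
  B0 = {p0, q0}
  B1 = {p1, p2, q1, q2}
  B2 = {p3, q3}
p0 ∈ B0, q0 ∈ B0 → same block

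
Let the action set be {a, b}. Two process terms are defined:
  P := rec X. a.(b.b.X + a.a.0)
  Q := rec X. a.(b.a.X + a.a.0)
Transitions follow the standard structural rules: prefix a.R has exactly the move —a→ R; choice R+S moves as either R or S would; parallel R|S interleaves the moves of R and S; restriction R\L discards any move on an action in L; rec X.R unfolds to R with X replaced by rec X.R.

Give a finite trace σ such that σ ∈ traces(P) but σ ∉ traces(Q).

abb

P's transition system — 5 states:
  s0 = rec X. a.(b.b.X + a.a.0) → =a=> s1
  s1 = b.b.(rec X. a.(b.b.X + a.a.0)) + a.a.0 → =a=> s2, =b=> s3
  s2 = a.0 → =a=> s4
  s3 = b.(rec X. a.(b.b.X + a.a.0)) → =b=> s0
  s4 = 0 → deadlocked
Q's transition system — 5 states:
  t0 = rec X. a.(b.a.X + a.a.0) → =a=> t1
  t1 = b.a.(rec X. a.(b.a.X + a.a.0)) + a.a.0 → =a=> t2, =b=> t3
  t2 = a.0 → =a=> t4
  t3 = a.(rec X. a.(b.a.X + a.a.0)) → =a=> t0
  t4 = 0 → deadlocked
Trace ⟨abb⟩ through P, begin at {s0}:
  after a @ step 1: {s1}
  after b @ step 2: {s3}
  after b @ step 3: {s0}
  — P admits the full trace.
Trace ⟨abb⟩ through Q, begin at {t0}:
  after a @ step 1: {t1}
  after b @ step 2: {t3}
  after b @ step 3: no successor for Q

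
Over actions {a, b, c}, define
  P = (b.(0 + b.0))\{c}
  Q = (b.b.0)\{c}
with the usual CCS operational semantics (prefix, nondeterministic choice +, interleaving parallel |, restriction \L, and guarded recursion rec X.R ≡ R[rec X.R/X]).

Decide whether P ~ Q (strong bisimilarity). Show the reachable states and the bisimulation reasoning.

P's transition system — 3 states:
  s0 = (b.(0 + b.0))\{c} ⊢ --b--▸ s1
  s1 = (0 + b.0)\{c} ⊢ --b--▸ s2
  s2 = 0\{c} ⊢ ·
Q's transition system — 3 states:
  t0 = (b.b.0)\{c} ⊢ --b--▸ t1
  t1 = (b.0)\{c} ⊢ --b--▸ t2
  t2 = 0\{c} ⊢ ·
Partition-refinement fixed point:
  B0 = {s0, t0}
  B1 = {s1, t1}
  B2 = {s2, t2}
s0 ∈ B0, t0 ∈ B0 → same block

P ~ Q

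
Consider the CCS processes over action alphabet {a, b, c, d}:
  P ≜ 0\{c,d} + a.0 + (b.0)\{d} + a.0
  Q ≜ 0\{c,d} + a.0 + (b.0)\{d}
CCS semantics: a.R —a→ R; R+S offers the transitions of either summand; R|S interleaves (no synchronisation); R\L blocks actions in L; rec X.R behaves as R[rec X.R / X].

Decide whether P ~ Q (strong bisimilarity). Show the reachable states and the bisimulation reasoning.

P ~ Q

LTS(P): 3 reachable states
  u0 = 0\{c,d} + a.0 + (b.0)\{d} + a.0 → ··a··> u1, ··b··> u2
  u1 = 0 → stopped
  u2 = 0\{d} → stopped
LTS(Q): 3 reachable states
  v0 = 0\{c,d} + a.0 + (b.0)\{d} → ··a··> v1, ··b··> v2
  v1 = 0 → stopped
  v2 = 0\{d} → stopped
Bisimilarity quotient blocks:
  B0 = {u0, v0}
  B1 = {u1, u2, v1, v2}
u0 ∈ B0, v0 ∈ B0 → same block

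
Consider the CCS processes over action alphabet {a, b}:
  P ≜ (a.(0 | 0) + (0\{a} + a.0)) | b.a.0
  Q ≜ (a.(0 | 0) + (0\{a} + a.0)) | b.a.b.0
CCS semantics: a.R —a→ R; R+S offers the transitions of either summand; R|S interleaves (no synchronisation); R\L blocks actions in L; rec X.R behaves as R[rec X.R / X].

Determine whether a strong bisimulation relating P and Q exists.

P's transition system — 9 states:
  u0 = (a.(0 | 0) + (0\{a} + a.0)) | b.a.0 → ··a··> u1, ··a··> u2, ··b··> u3
  u1 = 0 | 0 | b.a.0 → ··b··> u4
  u2 = 0 | b.a.0 → ··b··> u5
  u3 = (a.(0 | 0) + (0\{a} + a.0)) | a.0 → ··a··> u4, ··a··> u5, ··a··> u6
  u4 = 0 | 0 | a.0 → ··a··> u7
  u5 = 0 | a.0 → ··a··> u8
  u6 = (a.(0 | 0) + (0\{a} + a.0)) | 0 → ··a··> u7, ··a··> u8
  u7 = 0 | 0 | 0 → ∅
  u8 = 0 | 0 → ∅
Q's transition system — 12 states:
  v0 = (a.(0 | 0) + (0\{a} + a.0)) | b.a.b.0 → ··a··> v1, ··a··> v2, ··b··> v3
  v1 = 0 | 0 | b.a.b.0 → ··b··> v4
  v2 = 0 | b.a.b.0 → ··b··> v5
  v3 = (a.(0 | 0) + (0\{a} + a.0)) | a.b.0 → ··a··> v4, ··a··> v5, ··a··> v6
  v4 = 0 | 0 | a.b.0 → ··a··> v7
  v5 = 0 | a.b.0 → ··a··> v8
  v6 = (a.(0 | 0) + (0\{a} + a.0)) | b.0 → ··a··> v7, ··a··> v8, ··b··> v9
  v7 = 0 | 0 | b.0 → ··b··> v10
  v8 = 0 | b.0 → ··b··> v11
  v9 = (a.(0 | 0) + (0\{a} + a.0)) | 0 → ··a··> v10, ··a··> v11
  v10 = 0 | 0 | 0 → ∅
  v11 = 0 | 0 → ∅
Bisimilarity quotient blocks:
  B0 = {u0}
  B1 = {u1, u2}
  B2 = {u4, u5, u6, v9}
  B3 = {u7, u8, v10, v11}
  B4 = {u3}
  B5 = {v0}
  B6 = {v3}
  B7 = {v6}
  B8 = {v7, v8}
  B9 = {v4, v5}
  B10 = {v1, v2}
u0 ∈ B0, v0 ∈ B5 → different blocks

NO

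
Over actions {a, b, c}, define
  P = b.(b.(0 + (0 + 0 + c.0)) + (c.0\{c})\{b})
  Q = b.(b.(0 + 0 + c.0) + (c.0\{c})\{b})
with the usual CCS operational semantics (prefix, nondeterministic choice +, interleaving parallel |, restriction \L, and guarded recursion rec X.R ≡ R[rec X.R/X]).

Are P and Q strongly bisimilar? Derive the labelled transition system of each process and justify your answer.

bisimilar

P's transition system — 5 states:
  s0 = b.(b.(0 + (0 + 0 + c.0)) + (c.0\{c})\{b}) → --b--▸ s1
  s1 = b.(0 + (0 + 0 + c.0)) + (c.0\{c})\{b} → --b--▸ s2, --c--▸ s3
  s2 = 0 + (0 + 0 + c.0) → --c--▸ s4
  s3 = 0\{c}\{b} → stopped
  s4 = 0 → stopped
Q's transition system — 5 states:
  t0 = b.(b.(0 + 0 + c.0) + (c.0\{c})\{b}) → --b--▸ t1
  t1 = b.(0 + 0 + c.0) + (c.0\{c})\{b} → --b--▸ t2, --c--▸ t3
  t2 = 0 + 0 + c.0 → --c--▸ t4
  t3 = 0\{c}\{b} → stopped
  t4 = 0 → stopped
Bisimilarity quotient blocks:
  B0 = {s0, t0}
  B1 = {s1, t1}
  B2 = {s3, s4, t3, t4}
  B3 = {s2, t2}
s0 ∈ B0, t0 ∈ B0 → same block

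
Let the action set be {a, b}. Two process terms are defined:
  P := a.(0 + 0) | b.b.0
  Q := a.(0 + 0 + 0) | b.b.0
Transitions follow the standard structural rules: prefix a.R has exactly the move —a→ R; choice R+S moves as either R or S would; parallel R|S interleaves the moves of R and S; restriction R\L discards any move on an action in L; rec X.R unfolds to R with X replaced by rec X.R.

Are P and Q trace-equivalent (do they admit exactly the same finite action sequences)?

P's transition system — 6 states:
  p0 = a.(0 + 0) | b.b.0 → —a→ p1, —b→ p2
  p1 = (0 + 0) | b.b.0 → —b→ p3
  p2 = a.(0 + 0) | b.0 → —a→ p3, —b→ p4
  p3 = (0 + 0) | b.0 → —b→ p5
  p4 = a.(0 + 0) | 0 → —a→ p5
  p5 = (0 + 0) | 0 → ∅
Q's transition system — 6 states:
  q0 = a.(0 + 0 + 0) | b.b.0 → —a→ q1, —b→ q2
  q1 = (0 + 0 + 0) | b.b.0 → —b→ q3
  q2 = a.(0 + 0 + 0) | b.0 → —a→ q3, —b→ q4
  q3 = (0 + 0 + 0) | b.0 → —b→ q5
  q4 = a.(0 + 0 + 0) | 0 → —a→ q5
  q5 = (0 + 0 + 0) | 0 → ∅
Bisimilarity quotient blocks:
  B0 = {p0, q0}
  B1 = {p1, q1}
  B2 = {p3, q3}
  B3 = {p5, q5}
  B4 = {p2, q2}
  B5 = {p4, q4}
p0 ∈ B0, q0 ∈ B0 → same block
Bisimilar ⇒ trace-equivalent.

trace-equivalent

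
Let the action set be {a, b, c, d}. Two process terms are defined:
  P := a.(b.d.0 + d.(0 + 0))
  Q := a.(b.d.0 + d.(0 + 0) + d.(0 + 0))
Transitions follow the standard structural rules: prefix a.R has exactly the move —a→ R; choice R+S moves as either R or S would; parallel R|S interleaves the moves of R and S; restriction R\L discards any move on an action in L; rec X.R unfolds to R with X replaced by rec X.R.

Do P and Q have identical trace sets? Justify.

Reachable graph of P (5 states):
  m0 = a.(b.d.0 + d.(0 + 0)) has moves --a--▸ m1
  m1 = b.d.0 + d.(0 + 0) has moves --b--▸ m2, --d--▸ m3
  m2 = d.0 has moves --d--▸ m4
  m3 = 0 + 0 has moves ·
  m4 = 0 has moves ·
Reachable graph of Q (5 states):
  n0 = a.(b.d.0 + d.(0 + 0) + d.(0 + 0)) has moves --a--▸ n1
  n1 = b.d.0 + d.(0 + 0) + d.(0 + 0) has moves --b--▸ n2, --d--▸ n3
  n2 = d.0 has moves --d--▸ n4
  n3 = 0 + 0 has moves ·
  n4 = 0 has moves ·
Coarsest stable partition (strong bisimilarity classes):
  B0 = {m0, n0}
  B1 = {m1, n1}
  B2 = {m3, m4, n3, n4}
  B3 = {m2, n2}
m0 ∈ B0, n0 ∈ B0 → same block
Bisimilar ⇒ trace-equivalent.

trace-equivalent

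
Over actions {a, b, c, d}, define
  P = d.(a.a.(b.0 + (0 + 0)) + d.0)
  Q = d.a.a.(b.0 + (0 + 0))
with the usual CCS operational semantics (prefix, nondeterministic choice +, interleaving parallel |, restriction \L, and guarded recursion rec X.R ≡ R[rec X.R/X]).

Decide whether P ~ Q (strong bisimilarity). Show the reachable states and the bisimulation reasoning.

NO

P's transition system — 5 states:
  m0 = d.(a.a.(b.0 + (0 + 0)) + d.0) :: --d--▸ m1
  m1 = a.a.(b.0 + (0 + 0)) + d.0 :: --a--▸ m2, --d--▸ m3
  m2 = a.(b.0 + (0 + 0)) :: --a--▸ m4
  m3 = 0 :: ·
  m4 = b.0 + (0 + 0) :: --b--▸ m3
Q's transition system — 5 states:
  n0 = d.a.a.(b.0 + (0 + 0)) :: --d--▸ n1
  n1 = a.a.(b.0 + (0 + 0)) :: --a--▸ n2
  n2 = a.(b.0 + (0 + 0)) :: --a--▸ n3
  n3 = b.0 + (0 + 0) :: --b--▸ n4
  n4 = 0 :: ·
Coarsest stable partition (strong bisimilarity classes):
  B0 = {m0}
  B1 = {m1}
  B2 = {m3, n4}
  B3 = {m2, n2}
  B4 = {m4, n3}
  B5 = {n0}
  B6 = {n1}
m0 ∈ B0, n0 ∈ B5 → different blocks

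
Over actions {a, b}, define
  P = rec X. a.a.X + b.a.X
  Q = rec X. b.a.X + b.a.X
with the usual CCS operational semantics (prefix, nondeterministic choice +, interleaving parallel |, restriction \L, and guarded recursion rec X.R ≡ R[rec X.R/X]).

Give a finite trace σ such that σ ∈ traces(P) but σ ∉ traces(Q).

LTS(P): 2 reachable states
  m0 = rec X. a.a.X + b.a.X ⊢ ··a··> m1, ··b··> m1
  m1 = a.(rec X. a.a.X + b.a.X) ⊢ ··a··> m0
LTS(Q): 2 reachable states
  n0 = rec X. b.a.X + b.a.X ⊢ ··b··> n1
  n1 = a.(rec X. b.a.X + b.a.X) ⊢ ··a··> n0
Trace ⟨a⟩ through P, begin at {m0}:
  after a @ step 1: {m1}
  ✓ P
Trace ⟨a⟩ through Q, begin at {n0}:
  after a @ step 1: no successor for Q

a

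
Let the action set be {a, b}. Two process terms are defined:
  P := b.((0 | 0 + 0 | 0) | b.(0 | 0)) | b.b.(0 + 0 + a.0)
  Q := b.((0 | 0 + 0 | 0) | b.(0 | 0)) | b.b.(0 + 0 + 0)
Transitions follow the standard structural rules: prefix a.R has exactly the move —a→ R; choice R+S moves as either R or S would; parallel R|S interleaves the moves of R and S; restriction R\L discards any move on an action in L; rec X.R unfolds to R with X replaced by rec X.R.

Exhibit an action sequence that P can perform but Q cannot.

P's transition system — 12 states:
  p0 = b.((0 | 0 + 0 | 0) | b.(0 | 0)) | b.b.(0 + 0 + a.0) has moves =b=> p1, =b=> p2
  p1 = (0 | 0 + 0 | 0) | b.(0 | 0) | b.b.(0 + 0 + a.0) has moves =b=> p3, =b=> p4
  p2 = b.((0 | 0 + 0 | 0) | b.(0 | 0)) | b.(0 + 0 + a.0) has moves =b=> p4, =b=> p5
  p3 = (0 | 0 + 0 | 0) | (0 | 0) | b.b.(0 + 0 + a.0) has moves =b=> p6
  p4 = (0 | 0 + 0 | 0) | b.(0 | 0) | b.(0 + 0 + a.0) has moves =b=> p6, =b=> p7
  p5 = b.((0 | 0 + 0 | 0) | b.(0 | 0)) | (0 + 0 + a.0) has moves =a=> p8, =b=> p7
  p6 = (0 | 0 + 0 | 0) | (0 | 0) | b.(0 + 0 + a.0) has moves =b=> p9
  p7 = (0 | 0 + 0 | 0) | b.(0 | 0) | (0 + 0 + a.0) has moves =a=> p10, =b=> p9
  p8 = b.((0 | 0 + 0 | 0) | b.(0 | 0)) | 0 has moves =b=> p10
  p9 = (0 | 0 + 0 | 0) | (0 | 0) | (0 + 0 + a.0) has moves =a=> p11
  p10 = (0 | 0 + 0 | 0) | b.(0 | 0) | 0 has moves =b=> p11
  p11 = (0 | 0 + 0 | 0) | (0 | 0) | 0 has moves stopped
Q's transition system — 9 states:
  q0 = b.((0 | 0 + 0 | 0) | b.(0 | 0)) | b.b.(0 + 0 + 0) has moves =b=> q1, =b=> q2
  q1 = (0 | 0 + 0 | 0) | b.(0 | 0) | b.b.(0 + 0 + 0) has moves =b=> q3, =b=> q4
  q2 = b.((0 | 0 + 0 | 0) | b.(0 | 0)) | b.(0 + 0 + 0) has moves =b=> q4, =b=> q5
  q3 = (0 | 0 + 0 | 0) | (0 | 0) | b.b.(0 + 0 + 0) has moves =b=> q6
  q4 = (0 | 0 + 0 | 0) | b.(0 | 0) | b.(0 + 0 + 0) has moves =b=> q6, =b=> q7
  q5 = b.((0 | 0 + 0 | 0) | b.(0 | 0)) | (0 + 0 + 0) has moves =b=> q7
  q6 = (0 | 0 + 0 | 0) | (0 | 0) | b.(0 + 0 + 0) has moves =b=> q8
  q7 = (0 | 0 + 0 | 0) | b.(0 | 0) | (0 + 0 + 0) has moves =b=> q8
  q8 = (0 | 0 + 0 | 0) | (0 | 0) | (0 + 0 + 0) has moves stopped
Executing bba from P (initial set {p0}):
  after b @ step 1: {p1, p2}
  after b @ step 2: {p3, p4, p5}
  after a @ step 3: {p8}
  P completes σ.
Executing bba from Q (initial set {q0}):
  after b @ step 1: {q1, q2}
  after b @ step 2: {q3, q4, q5}
  after a @ step 3: ∅  — Q cannot continue

bba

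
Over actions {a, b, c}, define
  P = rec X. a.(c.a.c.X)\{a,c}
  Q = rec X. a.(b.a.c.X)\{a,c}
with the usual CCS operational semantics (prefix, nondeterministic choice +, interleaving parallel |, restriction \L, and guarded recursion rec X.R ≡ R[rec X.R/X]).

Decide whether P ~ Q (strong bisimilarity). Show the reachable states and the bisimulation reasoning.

P's transition system — 2 states:
  p0 = rec X. a.(c.a.c.X)\{a,c} ⊢ —a→ p1
  p1 = (c.a.c.(rec X. a.(c.a.c.X)\{a,c}))\{a,c} ⊢ ·
Q's transition system — 3 states:
  q0 = rec X. a.(b.a.c.X)\{a,c} ⊢ —a→ q1
  q1 = (b.a.c.(rec X. a.(b.a.c.X)\{a,c}))\{a,c} ⊢ —b→ q2
  q2 = (a.c.(rec X. a.(b.a.c.X)\{a,c}))\{a,c} ⊢ ·
Coarsest stable partition (strong bisimilarity classes):
  B0 = {p0}
  B1 = {p1, q2}
  B2 = {q0}
  B3 = {q1}
p0 ∈ B0, q0 ∈ B2 → different blocks

NO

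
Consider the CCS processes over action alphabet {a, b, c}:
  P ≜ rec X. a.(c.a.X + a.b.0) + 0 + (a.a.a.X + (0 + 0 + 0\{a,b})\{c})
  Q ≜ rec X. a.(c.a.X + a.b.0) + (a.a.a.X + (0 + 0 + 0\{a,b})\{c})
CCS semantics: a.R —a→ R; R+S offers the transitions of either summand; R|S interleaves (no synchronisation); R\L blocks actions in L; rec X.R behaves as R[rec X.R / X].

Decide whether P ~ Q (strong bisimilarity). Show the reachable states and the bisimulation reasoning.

Reachable graph of P (6 states):
  u0 = rec X. a.(c.a.X + a.b.0) + 0 + (a.a.a.X + (0 + 0 + 0\{a,b})\{c}) | —a→ u1, —a→ u2
  u1 = a.a.(rec X. a.(c.a.X + a.b.0) + 0 + (a.a.a.X + (0 + 0 + 0\{a,b})\{c})) | —a→ u3
  u2 = c.a.(rec X. a.(c.a.X + a.b.0) + 0 + (a.a.a.X + (0 + 0 + 0\{a,b})\{c})) + a.b.0 | —a→ u4, —c→ u3
  u3 = a.(rec X. a.(c.a.X + a.b.0) + 0 + (a.a.a.X + (0 + 0 + 0\{a,b})\{c})) | —a→ u0
  u4 = b.0 | —b→ u5
  u5 = 0 | stopped
Reachable graph of Q (6 states):
  v0 = rec X. a.(c.a.X + a.b.0) + (a.a.a.X + (0 + 0 + 0\{a,b})\{c}) | —a→ v1, —a→ v2
  v1 = a.a.(rec X. a.(c.a.X + a.b.0) + (a.a.a.X + (0 + 0 + 0\{a,b})\{c})) | —a→ v3
  v2 = c.a.(rec X. a.(c.a.X + a.b.0) + (a.a.a.X + (0 + 0 + 0\{a,b})\{c})) + a.b.0 | —a→ v4, —c→ v3
  v3 = a.(rec X. a.(c.a.X + a.b.0) + (a.a.a.X + (0 + 0 + 0\{a,b})\{c})) | —a→ v0
  v4 = b.0 | —b→ v5
  v5 = 0 | stopped
Partition-refinement fixed point:
  B0 = {u0, v0}
  B1 = {u1, v1}
  B2 = {u3, v3}
  B3 = {u2, v2}
  B4 = {u4, v4}
  B5 = {u5, v5}
u0 ∈ B0, v0 ∈ B0 → same block

bisimilar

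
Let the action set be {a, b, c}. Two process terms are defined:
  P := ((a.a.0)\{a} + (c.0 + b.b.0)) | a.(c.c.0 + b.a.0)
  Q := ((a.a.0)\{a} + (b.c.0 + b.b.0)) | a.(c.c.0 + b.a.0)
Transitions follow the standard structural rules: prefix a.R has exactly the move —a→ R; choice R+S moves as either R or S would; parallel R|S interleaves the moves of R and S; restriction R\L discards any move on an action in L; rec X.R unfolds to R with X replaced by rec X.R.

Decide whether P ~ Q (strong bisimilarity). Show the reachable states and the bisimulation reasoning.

NO

LTS(P): 15 reachable states
  p0 = ((a.a.0)\{a} + (c.0 + b.b.0)) | a.(c.c.0 + b.a.0) | ··a··> p1, ··b··> p2, ··c··> p3
  p1 = ((a.a.0)\{a} + (c.0 + b.b.0)) | (c.c.0 + b.a.0) | ··b··> p4, ··b··> p5, ··c··> p6, ··c··> p7
  p2 = b.0 | a.(c.c.0 + b.a.0) | ··a··> p5, ··b··> p3
  p3 = 0 | a.(c.c.0 + b.a.0) | ··a··> p7
  p4 = ((a.a.0)\{a} + (c.0 + b.b.0)) | a.0 | ··a··> p8, ··b··> p9, ··c··> p10
  p5 = b.0 | (c.c.0 + b.a.0) | ··b··> p7, ··b··> p9, ··c··> p11
  p6 = ((a.a.0)\{a} + (c.0 + b.b.0)) | c.0 | ··b··> p11, ··c··> p12, ··c··> p8
  p7 = 0 | (c.c.0 + b.a.0) | ··b··> p10, ··c··> p12
  p8 = ((a.a.0)\{a} + (c.0 + b.b.0)) | 0 | ··b··> p13, ··c··> p14
  p9 = b.0 | a.0 | ··a··> p13, ··b··> p10
  p10 = 0 | a.0 | ··a··> p14
  p11 = b.0 | c.0 | ··b··> p12, ··c··> p13
  p12 = 0 | c.0 | ··c··> p14
  p13 = b.0 | 0 | ··b··> p14
  p14 = 0 | 0 | ∅
LTS(Q): 20 reachable states
  q0 = ((a.a.0)\{a} + (b.c.0 + b.b.0)) | a.(c.c.0 + b.a.0) | ··a··> q1, ··b··> q2, ··b··> q3
  q1 = ((a.a.0)\{a} + (b.c.0 + b.b.0)) | (c.c.0 + b.a.0) | ··b··> q4, ··b··> q5, ··b··> q6, ··c··> q7
  q2 = b.0 | a.(c.c.0 + b.a.0) | ··a··> q5, ··b··> q8
  q3 = c.0 | a.(c.c.0 + b.a.0) | ··a··> q6, ··c··> q8
  q4 = ((a.a.0)\{a} + (b.c.0 + b.b.0)) | a.0 | ··a··> q9, ··b··> q10, ··b··> q11
  q5 = b.0 | (c.c.0 + b.a.0) | ··b··> q10, ··b··> q12, ··c··> q13
  q6 = c.0 | (c.c.0 + b.a.0) | ··b··> q11, ··c··> q12, ··c··> q14
  q7 = ((a.a.0)\{a} + (b.c.0 + b.b.0)) | c.0 | ··b··> q13, ··b··> q14, ··c··> q9
  q8 = 0 | a.(c.c.0 + b.a.0) | ··a··> q12
  q9 = ((a.a.0)\{a} + (b.c.0 + b.b.0)) | 0 | ··b··> q15, ··b··> q16
  q10 = b.0 | a.0 | ··a··> q15, ··b··> q17
  q11 = c.0 | a.0 | ··a··> q16, ··c··> q17
  q12 = 0 | (c.c.0 + b.a.0) | ··b··> q17, ··c··> q18
  q13 = b.0 | c.0 | ··b··> q18, ··c··> q15
  q14 = c.0 | c.0 | ··c··> q16, ··c··> q18
  q15 = b.0 | 0 | ··b··> q19
  q16 = c.0 | 0 | ··c··> q19
  q17 = 0 | a.0 | ··a··> q19
  q18 = 0 | c.0 | ··c··> q19
  q19 = 0 | 0 | ∅
Partition-refinement fixed point:
  B0 = {p0}
  B1 = {p2, q2}
  B2 = {p5, q5}
  B3 = {p11, q13}
  B4 = {p12, q16, q18}
  B5 = {p14, q19}
  B6 = {p13, q15}
  B7 = {p7, q12}
  B8 = {p10, q17}
  B9 = {p9, q10}
  B10 = {p3, q8}
  B11 = {p1}
  B12 = {p4}
  B13 = {p8}
  B14 = {p6}
  B15 = {q0}
  B16 = {q1}
  B17 = {q4}
  B18 = {q9}
  B19 = {q11}
  B20 = {q6}
  B21 = {q14}
  B22 = {q7}
  B23 = {q3}
p0 ∈ B0, q0 ∈ B15 → different blocks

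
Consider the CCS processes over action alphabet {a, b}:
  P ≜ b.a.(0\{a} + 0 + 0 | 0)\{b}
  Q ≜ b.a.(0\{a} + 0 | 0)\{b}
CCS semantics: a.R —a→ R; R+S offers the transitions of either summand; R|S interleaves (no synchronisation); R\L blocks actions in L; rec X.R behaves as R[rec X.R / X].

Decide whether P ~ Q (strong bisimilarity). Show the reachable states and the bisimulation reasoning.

Reachable graph of P (3 states):
  s0 = b.a.(0\{a} + 0 + 0 | 0)\{b} → =b=> s1
  s1 = a.(0\{a} + 0 + 0 | 0)\{b} → =a=> s2
  s2 = (0\{a} + 0 + 0 | 0)\{b} → stopped
Reachable graph of Q (3 states):
  t0 = b.a.(0\{a} + 0 | 0)\{b} → =b=> t1
  t1 = a.(0\{a} + 0 | 0)\{b} → =a=> t2
  t2 = (0\{a} + 0 | 0)\{b} → stopped
Coarsest stable partition (strong bisimilarity classes):
  B0 = {s0, t0}
  B1 = {s1, t1}
  B2 = {s2, t2}
s0 ∈ B0, t0 ∈ B0 → same block

P ~ Q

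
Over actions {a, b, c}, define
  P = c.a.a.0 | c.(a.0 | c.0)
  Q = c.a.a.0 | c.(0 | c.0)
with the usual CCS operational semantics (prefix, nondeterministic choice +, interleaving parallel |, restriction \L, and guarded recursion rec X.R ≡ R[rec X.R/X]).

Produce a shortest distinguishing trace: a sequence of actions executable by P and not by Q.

cacaa

P's transition system — 20 states:
  m0 = c.a.a.0 | c.(a.0 | c.0) | -c-> m1, -c-> m2
  m1 = a.a.0 | c.(a.0 | c.0) | -a-> m3, -c-> m4
  m2 = c.a.a.0 | (a.0 | c.0) | -a-> m5, -c-> m4, -c-> m6
  m3 = a.0 | c.(a.0 | c.0) | -a-> m7, -c-> m8
  m4 = a.a.0 | (a.0 | c.0) | -a-> m8, -a-> m9, -c-> m10
  m5 = c.a.a.0 | (0 | c.0) | -c-> m11, -c-> m9
  m6 = c.a.a.0 | (a.0 | 0) | -a-> m11, -c-> m10
  m7 = 0 | c.(a.0 | c.0) | -c-> m12
  m8 = a.0 | (a.0 | c.0) | -a-> m12, -a-> m13, -c-> m14
  m9 = a.a.0 | (0 | c.0) | -a-> m13, -c-> m15
  m10 = a.a.0 | (a.0 | 0) | -a-> m14, -a-> m15
  m11 = c.a.a.0 | (0 | 0) | -c-> m15
  m12 = 0 | (a.0 | c.0) | -a-> m16, -c-> m17
  m13 = a.0 | (0 | c.0) | -a-> m16, -c-> m18
  m14 = a.0 | (a.0 | 0) | -a-> m17, -a-> m18
  m15 = a.a.0 | (0 | 0) | -a-> m18
  m16 = 0 | (0 | c.0) | -c-> m19
  m17 = 0 | (a.0 | 0) | -a-> m19
  m18 = a.0 | (0 | 0) | -a-> m19
  m19 = 0 | (0 | 0) | ·
Q's transition system — 12 states:
  n0 = c.a.a.0 | c.(0 | c.0) | -c-> n1, -c-> n2
  n1 = a.a.0 | c.(0 | c.0) | -a-> n3, -c-> n4
  n2 = c.a.a.0 | (0 | c.0) | -c-> n4, -c-> n5
  n3 = a.0 | c.(0 | c.0) | -a-> n6, -c-> n7
  n4 = a.a.0 | (0 | c.0) | -a-> n7, -c-> n8
  n5 = c.a.a.0 | (0 | 0) | -c-> n8
  n6 = 0 | c.(0 | c.0) | -c-> n9
  n7 = a.0 | (0 | c.0) | -a-> n9, -c-> n10
  n8 = a.a.0 | (0 | 0) | -a-> n10
  n9 = 0 | (0 | c.0) | -c-> n11
  n10 = a.0 | (0 | 0) | -a-> n11
  n11 = 0 | (0 | 0) | ·
Run σ = ⟨cacaa⟩ on P: start {m0}
  after c @ step 1: {m1, m2}
  after a @ step 2: {m3, m5}
  after c @ step 3: {m11, m8, m9}
  after a @ step 4: {m12, m13}
  after a @ step 5: {m16}
  ✓ P
Run σ = ⟨cacaa⟩ on Q: start {n0}
  after c @ step 1: {n1, n2}
  after a @ step 2: {n3}
  after c @ step 3: {n7}
  after a @ step 4: {n9}
  after a @ step 5: ∅  — Q cannot continue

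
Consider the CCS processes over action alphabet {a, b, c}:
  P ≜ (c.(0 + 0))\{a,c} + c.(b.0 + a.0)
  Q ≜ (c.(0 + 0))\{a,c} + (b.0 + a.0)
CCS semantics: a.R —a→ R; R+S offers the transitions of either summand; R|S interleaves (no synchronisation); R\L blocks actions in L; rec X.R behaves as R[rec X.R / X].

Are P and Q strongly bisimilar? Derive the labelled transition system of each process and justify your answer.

not bisimilar

LTS(P): 3 reachable states
  m0 = (c.(0 + 0))\{a,c} + c.(b.0 + a.0) has moves =c=> m1
  m1 = b.0 + a.0 has moves =a=> m2, =b=> m2
  m2 = 0 has moves (no moves)
LTS(Q): 2 reachable states
  n0 = (c.(0 + 0))\{a,c} + (b.0 + a.0) has moves =a=> n1, =b=> n1
  n1 = 0 has moves (no moves)
Coarsest stable partition (strong bisimilarity classes):
  B0 = {m0}
  B1 = {m1, n0}
  B2 = {m2, n1}
m0 ∈ B0, n0 ∈ B1 → different blocks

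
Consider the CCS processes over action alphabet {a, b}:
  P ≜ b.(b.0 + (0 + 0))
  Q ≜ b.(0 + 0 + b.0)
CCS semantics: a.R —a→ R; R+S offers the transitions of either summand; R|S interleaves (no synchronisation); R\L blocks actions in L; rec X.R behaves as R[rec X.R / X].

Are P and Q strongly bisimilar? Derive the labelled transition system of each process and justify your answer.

P ~ Q

Reachable graph of P (3 states):
  p0 = b.(b.0 + (0 + 0)) ⊢ =b=> p1
  p1 = b.0 + (0 + 0) ⊢ =b=> p2
  p2 = 0 ⊢ ∅
Reachable graph of Q (3 states):
  q0 = b.(0 + 0 + b.0) ⊢ =b=> q1
  q1 = 0 + 0 + b.0 ⊢ =b=> q2
  q2 = 0 ⊢ ∅
Partition-refinement fixed point:
  B0 = {p0, q0}
  B1 = {p1, q1}
  B2 = {p2, q2}
p0 ∈ B0, q0 ∈ B0 → same block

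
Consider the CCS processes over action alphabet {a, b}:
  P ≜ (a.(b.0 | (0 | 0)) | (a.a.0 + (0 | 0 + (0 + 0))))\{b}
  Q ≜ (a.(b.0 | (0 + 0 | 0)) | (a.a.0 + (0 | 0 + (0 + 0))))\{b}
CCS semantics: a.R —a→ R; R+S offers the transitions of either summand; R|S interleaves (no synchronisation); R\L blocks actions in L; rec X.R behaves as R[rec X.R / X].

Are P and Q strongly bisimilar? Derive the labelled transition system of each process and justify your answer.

Reachable graph of P (6 states):
  s0 = (a.(b.0 | (0 | 0)) | (a.a.0 + (0 | 0 + (0 + 0))))\{b} :: —a→ s1, —a→ s2
  s1 = (a.(b.0 | (0 | 0)) | a.0)\{b} :: —a→ s3, —a→ s4
  s2 = (b.0 | (0 | 0) | (a.a.0 + (0 | 0 + (0 + 0))))\{b} :: —a→ s4
  s3 = (a.(b.0 | (0 | 0)) | 0)\{b} :: —a→ s5
  s4 = (b.0 | (0 | 0) | a.0)\{b} :: —a→ s5
  s5 = (b.0 | (0 | 0) | 0)\{b} :: ·
Reachable graph of Q (6 states):
  t0 = (a.(b.0 | (0 + 0 | 0)) | (a.a.0 + (0 | 0 + (0 + 0))))\{b} :: —a→ t1, —a→ t2
  t1 = (a.(b.0 | (0 + 0 | 0)) | a.0)\{b} :: —a→ t3, —a→ t4
  t2 = (b.0 | (0 + 0 | 0) | (a.a.0 + (0 | 0 + (0 + 0))))\{b} :: —a→ t4
  t3 = (a.(b.0 | (0 + 0 | 0)) | 0)\{b} :: —a→ t5
  t4 = (b.0 | (0 + 0 | 0) | a.0)\{b} :: —a→ t5
  t5 = (b.0 | (0 + 0 | 0) | 0)\{b} :: ·
Bisimilarity quotient blocks:
  B0 = {s0, t0}
  B1 = {s1, s2, t1, t2}
  B2 = {s3, s4, t3, t4}
  B3 = {s5, t5}
s0 ∈ B0, t0 ∈ B0 → same block

P ~ Q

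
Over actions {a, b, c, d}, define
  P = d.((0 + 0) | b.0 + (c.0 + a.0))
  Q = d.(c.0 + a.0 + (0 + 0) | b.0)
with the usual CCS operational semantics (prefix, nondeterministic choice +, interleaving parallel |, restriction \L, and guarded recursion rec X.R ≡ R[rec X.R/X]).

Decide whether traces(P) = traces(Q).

LTS(P): 4 reachable states
  u0 = d.((0 + 0) | b.0 + (c.0 + a.0)) has moves --d--▸ u1
  u1 = (0 + 0) | b.0 + (c.0 + a.0) has moves --a--▸ u2, --b--▸ u3, --c--▸ u2
  u2 = 0 has moves (no moves)
  u3 = (0 + 0) | 0 has moves (no moves)
LTS(Q): 4 reachable states
  v0 = d.(c.0 + a.0 + (0 + 0) | b.0) has moves --d--▸ v1
  v1 = c.0 + a.0 + (0 + 0) | b.0 has moves --a--▸ v2, --b--▸ v3, --c--▸ v2
  v2 = 0 has moves (no moves)
  v3 = (0 + 0) | 0 has moves (no moves)
Coarsest stable partition (strong bisimilarity classes):
  B0 = {u0, v0}
  B1 = {u1, v1}
  B2 = {u2, u3, v2, v3}
u0 ∈ B0, v0 ∈ B0 → same block
Bisimilar ⇒ trace-equivalent.

traces(P) = traces(Q)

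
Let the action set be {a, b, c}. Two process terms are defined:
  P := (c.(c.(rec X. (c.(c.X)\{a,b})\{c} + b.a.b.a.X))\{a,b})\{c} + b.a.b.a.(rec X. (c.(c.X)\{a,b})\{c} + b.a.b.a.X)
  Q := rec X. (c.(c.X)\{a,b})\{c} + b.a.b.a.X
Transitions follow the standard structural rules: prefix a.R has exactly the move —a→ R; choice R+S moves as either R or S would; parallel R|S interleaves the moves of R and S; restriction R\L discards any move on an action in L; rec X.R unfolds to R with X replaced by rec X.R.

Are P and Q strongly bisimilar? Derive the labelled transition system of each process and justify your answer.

Reachable graph of P (5 states):
  p0 = (c.(c.(rec X. (c.(c.X)\{a,b})\{c} + b.a.b.a.X))\{a,b})\{c} + b.a.b.a.(rec X. (c.(c.X)\{a,b})\{c} + b.a.b.a.X) | -b-> p1
  p1 = a.b.a.(rec X. (c.(c.X)\{a,b})\{c} + b.a.b.a.X) | -a-> p2
  p2 = b.a.(rec X. (c.(c.X)\{a,b})\{c} + b.a.b.a.X) | -b-> p3
  p3 = a.(rec X. (c.(c.X)\{a,b})\{c} + b.a.b.a.X) | -a-> p4
  p4 = rec X. (c.(c.X)\{a,b})\{c} + b.a.b.a.X | -b-> p1
Reachable graph of Q (4 states):
  q0 = rec X. (c.(c.X)\{a,b})\{c} + b.a.b.a.X | -b-> q1
  q1 = a.b.a.(rec X. (c.(c.X)\{a,b})\{c} + b.a.b.a.X) | -a-> q2
  q2 = b.a.(rec X. (c.(c.X)\{a,b})\{c} + b.a.b.a.X) | -b-> q3
  q3 = a.(rec X. (c.(c.X)\{a,b})\{c} + b.a.b.a.X) | -a-> q0
Bisimilarity quotient blocks:
  B0 = {p0, p2, p4, q0, q2}
  B1 = {p1, p3, q1, q3}
p0 ∈ B0, q0 ∈ B0 → same block

P ~ Q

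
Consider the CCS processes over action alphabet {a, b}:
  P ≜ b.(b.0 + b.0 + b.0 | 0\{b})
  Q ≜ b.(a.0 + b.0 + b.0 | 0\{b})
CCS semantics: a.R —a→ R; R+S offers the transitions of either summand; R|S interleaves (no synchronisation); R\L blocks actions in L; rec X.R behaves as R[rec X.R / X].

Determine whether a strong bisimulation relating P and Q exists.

not bisimilar

P's transition system — 4 states:
  s0 = b.(b.0 + b.0 + b.0 | 0\{b}) → =b=> s1
  s1 = b.0 + b.0 + b.0 | 0\{b} → =b=> s2, =b=> s3
  s2 = 0 → ·
  s3 = 0 | 0\{b} → ·
Q's transition system — 4 states:
  t0 = b.(a.0 + b.0 + b.0 | 0\{b}) → =b=> t1
  t1 = a.0 + b.0 + b.0 | 0\{b} → =a=> t2, =b=> t2, =b=> t3
  t2 = 0 → ·
  t3 = 0 | 0\{b} → ·
Bisimilarity quotient blocks:
  B0 = {s0}
  B1 = {s1}
  B2 = {s2, s3, t2, t3}
  B3 = {t0}
  B4 = {t1}
s0 ∈ B0, t0 ∈ B3 → different blocks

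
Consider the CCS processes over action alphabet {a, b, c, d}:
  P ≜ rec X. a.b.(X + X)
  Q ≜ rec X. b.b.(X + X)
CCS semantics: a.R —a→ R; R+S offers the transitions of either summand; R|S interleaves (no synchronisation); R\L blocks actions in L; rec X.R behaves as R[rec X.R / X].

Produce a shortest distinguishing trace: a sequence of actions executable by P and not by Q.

a

LTS(P): 3 reachable states
  u0 = rec X. a.b.(X + X) | -a-> u1
  u1 = b.((rec X. a.b.(X + X)) + (rec X. a.b.(X + X))) | -b-> u2
  u2 = (rec X. a.b.(X + X)) + (rec X. a.b.(X + X)) | -a-> u1
LTS(Q): 3 reachable states
  v0 = rec X. b.b.(X + X) | -b-> v1
  v1 = b.((rec X. b.b.(X + X)) + (rec X. b.b.(X + X))) | -b-> v2
  v2 = (rec X. b.b.(X + X)) + (rec X. b.b.(X + X)) | -b-> v1
Run σ = ⟨a⟩ on P: start {u0}
  [1] a ⇒ {u1}
  P completes σ.
Run σ = ⟨a⟩ on Q: start {v0}
  [1] a ⇒ no successor for Q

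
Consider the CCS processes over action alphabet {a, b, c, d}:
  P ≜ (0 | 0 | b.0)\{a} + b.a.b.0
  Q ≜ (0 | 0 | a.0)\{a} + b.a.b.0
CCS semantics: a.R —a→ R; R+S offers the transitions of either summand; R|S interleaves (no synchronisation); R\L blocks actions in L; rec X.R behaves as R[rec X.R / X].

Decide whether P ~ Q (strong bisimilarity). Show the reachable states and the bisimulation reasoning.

P's transition system — 5 states:
  p0 = (0 | 0 | b.0)\{a} + b.a.b.0 has moves -b-> p1, -b-> p2
  p1 = (0 | 0 | 0)\{a} has moves (no moves)
  p2 = a.b.0 has moves -a-> p3
  p3 = b.0 has moves -b-> p4
  p4 = 0 has moves (no moves)
Q's transition system — 4 states:
  q0 = (0 | 0 | a.0)\{a} + b.a.b.0 has moves -b-> q1
  q1 = a.b.0 has moves -a-> q2
  q2 = b.0 has moves -b-> q3
  q3 = 0 has moves (no moves)
Bisimilarity quotient blocks:
  B0 = {p0}
  B1 = {p1, p4, q3}
  B2 = {p2, q1}
  B3 = {p3, q2}
  B4 = {q0}
p0 ∈ B0, q0 ∈ B4 → different blocks

NO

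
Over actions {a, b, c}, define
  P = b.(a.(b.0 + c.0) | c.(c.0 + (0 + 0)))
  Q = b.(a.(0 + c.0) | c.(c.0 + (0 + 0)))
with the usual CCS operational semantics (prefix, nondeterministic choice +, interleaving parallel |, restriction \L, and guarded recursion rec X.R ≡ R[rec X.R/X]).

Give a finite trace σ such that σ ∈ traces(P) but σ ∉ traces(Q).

Reachable graph of P (10 states):
  u0 = b.(a.(b.0 + c.0) | c.(c.0 + (0 + 0))) → --b--▸ u1
  u1 = a.(b.0 + c.0) | c.(c.0 + (0 + 0)) → --a--▸ u2, --c--▸ u3
  u2 = (b.0 + c.0) | c.(c.0 + (0 + 0)) → --b--▸ u4, --c--▸ u4, --c--▸ u5
  u3 = a.(b.0 + c.0) | (c.0 + (0 + 0)) → --a--▸ u5, --c--▸ u6
  u4 = 0 | c.(c.0 + (0 + 0)) → --c--▸ u7
  u5 = (b.0 + c.0) | (c.0 + (0 + 0)) → --b--▸ u7, --c--▸ u7, --c--▸ u8
  u6 = a.(b.0 + c.0) | 0 → --a--▸ u8
  u7 = 0 | (c.0 + (0 + 0)) → --c--▸ u9
  u8 = (b.0 + c.0) | 0 → --b--▸ u9, --c--▸ u9
  u9 = 0 | 0 → stopped
Reachable graph of Q (10 states):
  v0 = b.(a.(0 + c.0) | c.(c.0 + (0 + 0))) → --b--▸ v1
  v1 = a.(0 + c.0) | c.(c.0 + (0 + 0)) → --a--▸ v2, --c--▸ v3
  v2 = (0 + c.0) | c.(c.0 + (0 + 0)) → --c--▸ v4, --c--▸ v5
  v3 = a.(0 + c.0) | (c.0 + (0 + 0)) → --a--▸ v4, --c--▸ v6
  v4 = (0 + c.0) | (c.0 + (0 + 0)) → --c--▸ v7, --c--▸ v8
  v5 = 0 | c.(c.0 + (0 + 0)) → --c--▸ v8
  v6 = a.(0 + c.0) | 0 → --a--▸ v7
  v7 = (0 + c.0) | 0 → --c--▸ v9
  v8 = 0 | (c.0 + (0 + 0)) → --c--▸ v9
  v9 = 0 | 0 → stopped
Executing bab from P (initial set {u0}):
  step 1 (b): {u1}
  step 2 (a): {u2}
  step 3 (b): {u4}
  P completes σ.
Executing bab from Q (initial set {v0}):
  step 1 (b): {v1}
  step 2 (a): {v2}
  step 3 (b): ∅ (Q stuck)

bab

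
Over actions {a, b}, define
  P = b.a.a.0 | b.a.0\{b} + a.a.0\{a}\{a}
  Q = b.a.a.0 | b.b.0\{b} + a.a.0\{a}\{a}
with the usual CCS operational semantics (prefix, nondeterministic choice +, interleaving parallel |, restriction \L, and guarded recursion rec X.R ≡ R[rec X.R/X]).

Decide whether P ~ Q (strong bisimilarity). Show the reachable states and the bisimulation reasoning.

NO

P's transition system — 14 states:
  s0 = b.a.a.0 | b.a.0\{b} + a.a.0\{a}\{a} → --a--▸ s1, --b--▸ s2, --b--▸ s3
  s1 = a.0\{a}\{a} → --a--▸ s4
  s2 = a.a.0 | b.a.0\{b} → --a--▸ s5, --b--▸ s6
  s3 = b.a.a.0 | a.0\{b} → --a--▸ s7, --b--▸ s6
  s4 = 0\{a}\{a} → ·
  s5 = a.0 | b.a.0\{b} → --a--▸ s8, --b--▸ s9
  s6 = a.a.0 | a.0\{b} → --a--▸ s10, --a--▸ s9
  s7 = b.a.a.0 | 0\{b} → --b--▸ s10
  s8 = 0 | b.a.0\{b} → --b--▸ s11
  s9 = a.0 | a.0\{b} → --a--▸ s11, --a--▸ s12
  s10 = a.a.0 | 0\{b} → --a--▸ s12
  s11 = 0 | a.0\{b} → --a--▸ s13
  s12 = a.0 | 0\{b} → --a--▸ s13
  s13 = 0 | 0\{b} → ·
Q's transition system — 14 states:
  t0 = b.a.a.0 | b.b.0\{b} + a.a.0\{a}\{a} → --a--▸ t1, --b--▸ t2, --b--▸ t3
  t1 = a.0\{a}\{a} → --a--▸ t4
  t2 = a.a.0 | b.b.0\{b} → --a--▸ t5, --b--▸ t6
  t3 = b.a.a.0 | b.0\{b} → --b--▸ t6, --b--▸ t7
  t4 = 0\{a}\{a} → ·
  t5 = a.0 | b.b.0\{b} → --a--▸ t8, --b--▸ t9
  t6 = a.a.0 | b.0\{b} → --a--▸ t9, --b--▸ t10
  t7 = b.a.a.0 | 0\{b} → --b--▸ t10
  t8 = 0 | b.b.0\{b} → --b--▸ t11
  t9 = a.0 | b.0\{b} → --a--▸ t11, --b--▸ t12
  t10 = a.a.0 | 0\{b} → --a--▸ t12
  t11 = 0 | b.0\{b} → --b--▸ t13
  t12 = a.0 | 0\{b} → --a--▸ t13
  t13 = 0 | 0\{b} → ·
Coarsest stable partition (strong bisimilarity classes):
  B0 = {s0}
  B1 = {s3}
  B2 = {s7, t7}
  B3 = {s10, s9, t10}
  B4 = {s1, s11, s12, t1, t12}
  B5 = {s13, s4, t13, t4}
  B6 = {s6}
  B7 = {s2}
  B8 = {s5}
  B9 = {s8}
  B10 = {t0}
  B11 = {t2}
  B12 = {t6}
  B13 = {t9}
  B14 = {t11}
  B15 = {t5}
  B16 = {t8}
  B17 = {t3}
s0 ∈ B0, t0 ∈ B10 → different blocks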